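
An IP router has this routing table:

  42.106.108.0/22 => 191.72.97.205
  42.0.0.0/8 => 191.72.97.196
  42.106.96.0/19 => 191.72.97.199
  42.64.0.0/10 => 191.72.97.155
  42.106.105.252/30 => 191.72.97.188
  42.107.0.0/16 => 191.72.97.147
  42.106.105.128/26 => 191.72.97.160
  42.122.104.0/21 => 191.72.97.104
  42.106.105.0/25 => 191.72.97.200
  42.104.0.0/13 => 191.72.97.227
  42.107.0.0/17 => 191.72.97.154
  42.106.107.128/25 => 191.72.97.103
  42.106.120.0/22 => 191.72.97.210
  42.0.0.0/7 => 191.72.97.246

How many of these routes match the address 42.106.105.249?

5

Prefixes containing 42.106.105.249:
  42.0.0.0/7 (42.0.0.0 - 43.255.255.255)
  42.0.0.0/8 (42.0.0.0 - 42.255.255.255)
  42.64.0.0/10 (42.64.0.0 - 42.127.255.255)
  42.104.0.0/13 (42.104.0.0 - 42.111.255.255)
  42.106.96.0/19 (42.106.96.0 - 42.106.127.255)
Total matching entries: 5.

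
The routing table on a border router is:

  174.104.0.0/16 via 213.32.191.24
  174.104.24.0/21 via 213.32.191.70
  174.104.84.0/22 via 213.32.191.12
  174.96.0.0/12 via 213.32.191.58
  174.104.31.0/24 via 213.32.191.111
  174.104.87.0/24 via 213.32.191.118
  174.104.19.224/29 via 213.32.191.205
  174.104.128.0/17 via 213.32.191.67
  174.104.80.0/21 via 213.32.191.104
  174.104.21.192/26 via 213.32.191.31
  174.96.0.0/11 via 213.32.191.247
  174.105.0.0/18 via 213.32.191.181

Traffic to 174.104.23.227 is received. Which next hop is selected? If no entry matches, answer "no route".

Routes whose prefix contains 174.104.23.227:
  174.96.0.0/11 (174.96.0.0 - 174.127.255.255) -> 213.32.191.247
  174.96.0.0/12 (174.96.0.0 - 174.111.255.255) -> 213.32.191.58
  174.104.0.0/16 (174.104.0.0 - 174.104.255.255) -> 213.32.191.24
More-specific entries that do NOT match:
  174.104.19.224/29 (174.104.19.224 - 174.104.19.231) does not contain 174.104.23.227
  174.104.21.192/26 (174.104.21.192 - 174.104.21.255) does not contain 174.104.23.227
  174.104.31.0/24 (174.104.31.0 - 174.104.31.255) does not contain 174.104.23.227
  174.104.87.0/24 (174.104.87.0 - 174.104.87.255) does not contain 174.104.23.227
  174.104.84.0/22 (174.104.84.0 - 174.104.87.255) does not contain 174.104.23.227
  174.104.24.0/21 (174.104.24.0 - 174.104.31.255) does not contain 174.104.23.227
  174.104.80.0/21 (174.104.80.0 - 174.104.87.255) does not contain 174.104.23.227
  174.105.0.0/18 (174.105.0.0 - 174.105.63.255) does not contain 174.104.23.227
  174.104.128.0/17 (174.104.128.0 - 174.104.255.255) does not contain 174.104.23.227
Longest matching prefix is /16 -> next hop 213.32.191.24.

213.32.191.24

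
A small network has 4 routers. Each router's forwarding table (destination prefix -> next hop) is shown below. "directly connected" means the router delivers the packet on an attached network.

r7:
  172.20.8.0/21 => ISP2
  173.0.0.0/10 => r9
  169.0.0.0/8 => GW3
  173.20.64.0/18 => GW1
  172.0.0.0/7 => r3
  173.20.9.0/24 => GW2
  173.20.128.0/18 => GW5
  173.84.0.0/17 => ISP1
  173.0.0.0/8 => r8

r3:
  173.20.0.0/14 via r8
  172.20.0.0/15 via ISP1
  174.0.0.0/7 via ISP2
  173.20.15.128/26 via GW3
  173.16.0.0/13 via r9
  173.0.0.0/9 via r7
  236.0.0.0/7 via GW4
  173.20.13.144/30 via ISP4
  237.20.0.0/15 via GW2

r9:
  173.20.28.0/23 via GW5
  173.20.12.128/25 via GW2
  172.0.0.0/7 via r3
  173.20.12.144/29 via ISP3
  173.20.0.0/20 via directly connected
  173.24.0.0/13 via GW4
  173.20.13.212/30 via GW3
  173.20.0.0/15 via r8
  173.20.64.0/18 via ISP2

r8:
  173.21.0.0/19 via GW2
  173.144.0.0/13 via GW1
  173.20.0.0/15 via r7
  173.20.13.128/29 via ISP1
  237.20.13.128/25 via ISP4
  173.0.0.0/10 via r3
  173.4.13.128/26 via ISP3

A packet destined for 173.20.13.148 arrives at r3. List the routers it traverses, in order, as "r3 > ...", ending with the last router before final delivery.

r3 > r8 > r7 > r9

At r3: longest match for 173.20.13.148 is 173.20.0.0/14 -> r8
At r8: longest match for 173.20.13.148 is 173.20.0.0/15 -> r7
At r7: longest match for 173.20.13.148 is 173.0.0.0/10 -> r9
At r9: longest match for 173.20.13.148 is 173.20.0.0/20 -> directly connected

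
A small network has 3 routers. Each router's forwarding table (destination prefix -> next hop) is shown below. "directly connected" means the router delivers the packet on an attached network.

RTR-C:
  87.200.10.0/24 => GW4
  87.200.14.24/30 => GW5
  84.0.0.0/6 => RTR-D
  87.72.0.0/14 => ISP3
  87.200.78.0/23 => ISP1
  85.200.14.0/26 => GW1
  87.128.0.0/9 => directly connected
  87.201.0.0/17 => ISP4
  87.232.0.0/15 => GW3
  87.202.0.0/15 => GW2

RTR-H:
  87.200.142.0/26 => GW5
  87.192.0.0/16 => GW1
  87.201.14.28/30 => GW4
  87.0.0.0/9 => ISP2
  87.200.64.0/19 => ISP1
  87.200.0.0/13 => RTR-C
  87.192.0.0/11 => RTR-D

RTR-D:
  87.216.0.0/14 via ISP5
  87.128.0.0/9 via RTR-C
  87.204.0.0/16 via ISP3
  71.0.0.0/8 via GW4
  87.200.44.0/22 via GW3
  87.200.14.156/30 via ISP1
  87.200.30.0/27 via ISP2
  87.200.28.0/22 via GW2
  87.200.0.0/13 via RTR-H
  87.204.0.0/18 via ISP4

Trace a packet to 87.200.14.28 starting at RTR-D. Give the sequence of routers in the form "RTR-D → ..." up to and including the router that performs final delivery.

RTR-D → RTR-H → RTR-C

At RTR-D: longest match for 87.200.14.28 is 87.200.0.0/13 -> RTR-H
At RTR-H: longest match for 87.200.14.28 is 87.200.0.0/13 -> RTR-C
At RTR-C: longest match for 87.200.14.28 is 87.128.0.0/9 -> directly connected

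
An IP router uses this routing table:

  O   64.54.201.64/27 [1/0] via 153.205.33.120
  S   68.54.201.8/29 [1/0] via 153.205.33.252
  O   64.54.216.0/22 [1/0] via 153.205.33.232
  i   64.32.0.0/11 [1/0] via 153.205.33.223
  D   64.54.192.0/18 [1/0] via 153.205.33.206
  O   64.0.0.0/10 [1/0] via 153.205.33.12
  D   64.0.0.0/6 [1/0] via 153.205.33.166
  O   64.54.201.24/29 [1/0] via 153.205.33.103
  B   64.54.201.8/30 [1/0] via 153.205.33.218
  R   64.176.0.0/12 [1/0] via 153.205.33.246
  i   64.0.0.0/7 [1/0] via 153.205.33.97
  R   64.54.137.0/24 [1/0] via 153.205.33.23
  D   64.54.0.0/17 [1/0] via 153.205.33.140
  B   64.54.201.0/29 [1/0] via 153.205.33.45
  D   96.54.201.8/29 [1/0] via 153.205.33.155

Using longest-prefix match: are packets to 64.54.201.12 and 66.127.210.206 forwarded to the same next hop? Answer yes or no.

no

64.54.201.12: longest match 64.54.192.0/18 -> 153.205.33.206
66.127.210.206: longest match 64.0.0.0/6 -> 153.205.33.166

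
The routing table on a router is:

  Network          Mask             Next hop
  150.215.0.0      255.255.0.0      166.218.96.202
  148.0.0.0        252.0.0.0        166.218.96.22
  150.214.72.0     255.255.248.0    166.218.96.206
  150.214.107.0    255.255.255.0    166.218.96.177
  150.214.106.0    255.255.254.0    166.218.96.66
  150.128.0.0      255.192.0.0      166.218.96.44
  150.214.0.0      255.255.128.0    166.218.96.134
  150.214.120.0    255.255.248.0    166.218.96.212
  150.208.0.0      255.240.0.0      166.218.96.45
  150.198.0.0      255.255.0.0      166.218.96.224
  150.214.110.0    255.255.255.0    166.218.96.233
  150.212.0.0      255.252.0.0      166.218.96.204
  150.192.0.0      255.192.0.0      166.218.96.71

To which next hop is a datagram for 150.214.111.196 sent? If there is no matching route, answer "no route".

166.218.96.134

Routes whose prefix contains 150.214.111.196:
  148.0.0.0/6 (148.0.0.0 - 151.255.255.255) -> 166.218.96.22
  150.192.0.0/10 (150.192.0.0 - 150.255.255.255) -> 166.218.96.71
  150.208.0.0/12 (150.208.0.0 - 150.223.255.255) -> 166.218.96.45
  150.212.0.0/14 (150.212.0.0 - 150.215.255.255) -> 166.218.96.204
  150.214.0.0/17 (150.214.0.0 - 150.214.127.255) -> 166.218.96.134
More-specific entries that do NOT match:
  150.214.107.0/24 (150.214.107.0 - 150.214.107.255) does not contain 150.214.111.196
  150.214.110.0/24 (150.214.110.0 - 150.214.110.255) does not contain 150.214.111.196
  150.214.106.0/23 (150.214.106.0 - 150.214.107.255) does not contain 150.214.111.196
  150.214.72.0/21 (150.214.72.0 - 150.214.79.255) does not contain 150.214.111.196
  150.214.120.0/21 (150.214.120.0 - 150.214.127.255) does not contain 150.214.111.196
Longest matching prefix is /17 -> next hop 166.218.96.134.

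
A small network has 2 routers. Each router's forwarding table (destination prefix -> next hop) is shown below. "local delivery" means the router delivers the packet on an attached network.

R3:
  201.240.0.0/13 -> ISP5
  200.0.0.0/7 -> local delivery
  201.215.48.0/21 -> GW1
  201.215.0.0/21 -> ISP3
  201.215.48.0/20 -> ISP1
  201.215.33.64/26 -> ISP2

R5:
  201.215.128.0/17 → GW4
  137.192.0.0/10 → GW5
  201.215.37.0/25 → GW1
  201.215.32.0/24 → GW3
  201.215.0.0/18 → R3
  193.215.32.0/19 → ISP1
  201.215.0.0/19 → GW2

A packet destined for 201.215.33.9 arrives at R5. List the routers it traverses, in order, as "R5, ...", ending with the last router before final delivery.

R5, R3

At R5: longest match for 201.215.33.9 is 201.215.0.0/18 -> R3
At R3: longest match for 201.215.33.9 is 200.0.0.0/7 -> local delivery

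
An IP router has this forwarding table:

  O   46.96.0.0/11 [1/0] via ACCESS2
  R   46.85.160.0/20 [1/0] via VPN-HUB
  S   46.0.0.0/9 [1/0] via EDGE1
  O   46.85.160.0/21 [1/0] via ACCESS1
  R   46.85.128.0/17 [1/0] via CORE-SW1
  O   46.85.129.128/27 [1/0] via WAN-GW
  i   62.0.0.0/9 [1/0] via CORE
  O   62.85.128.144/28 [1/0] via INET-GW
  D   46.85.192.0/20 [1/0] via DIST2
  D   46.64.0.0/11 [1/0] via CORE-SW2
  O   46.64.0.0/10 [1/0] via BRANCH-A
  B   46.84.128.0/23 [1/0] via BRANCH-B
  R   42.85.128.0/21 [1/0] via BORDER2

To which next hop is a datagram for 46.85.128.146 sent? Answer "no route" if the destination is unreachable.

CORE-SW1

Routes whose prefix contains 46.85.128.146:
  46.0.0.0/9 (46.0.0.0 - 46.127.255.255) -> EDGE1
  46.64.0.0/10 (46.64.0.0 - 46.127.255.255) -> BRANCH-A
  46.64.0.0/11 (46.64.0.0 - 46.95.255.255) -> CORE-SW2
  46.85.128.0/17 (46.85.128.0 - 46.85.255.255) -> CORE-SW1
More-specific entries that do NOT match:
  62.85.128.144/28 (62.85.128.144 - 62.85.128.159) does not contain 46.85.128.146
  46.85.129.128/27 (46.85.129.128 - 46.85.129.159) does not contain 46.85.128.146
  46.84.128.0/23 (46.84.128.0 - 46.84.129.255) does not contain 46.85.128.146
  46.85.160.0/21 (46.85.160.0 - 46.85.167.255) does not contain 46.85.128.146
  42.85.128.0/21 (42.85.128.0 - 42.85.135.255) does not contain 46.85.128.146
  46.85.160.0/20 (46.85.160.0 - 46.85.175.255) does not contain 46.85.128.146
  46.85.192.0/20 (46.85.192.0 - 46.85.207.255) does not contain 46.85.128.146
Longest matching prefix is /17 -> next hop CORE-SW1.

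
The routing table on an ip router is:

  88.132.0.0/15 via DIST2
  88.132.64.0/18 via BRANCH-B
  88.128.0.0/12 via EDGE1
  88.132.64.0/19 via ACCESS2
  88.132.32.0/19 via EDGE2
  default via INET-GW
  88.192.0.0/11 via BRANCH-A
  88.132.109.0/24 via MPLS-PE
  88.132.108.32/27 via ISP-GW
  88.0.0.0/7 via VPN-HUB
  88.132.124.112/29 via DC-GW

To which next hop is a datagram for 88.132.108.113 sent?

Routes whose prefix contains 88.132.108.113:
  0.0.0.0/0 (default, matches everything) -> INET-GW
  88.0.0.0/7 (88.0.0.0 - 89.255.255.255) -> VPN-HUB
  88.128.0.0/12 (88.128.0.0 - 88.143.255.255) -> EDGE1
  88.132.0.0/15 (88.132.0.0 - 88.133.255.255) -> DIST2
  88.132.64.0/18 (88.132.64.0 - 88.132.127.255) -> BRANCH-B
More-specific entries that do NOT match:
  88.132.124.112/29 (88.132.124.112 - 88.132.124.119) does not contain 88.132.108.113
  88.132.108.32/27 (88.132.108.32 - 88.132.108.63) does not contain 88.132.108.113
  88.132.109.0/24 (88.132.109.0 - 88.132.109.255) does not contain 88.132.108.113
  88.132.64.0/19 (88.132.64.0 - 88.132.95.255) does not contain 88.132.108.113
  88.132.32.0/19 (88.132.32.0 - 88.132.63.255) does not contain 88.132.108.113
Longest matching prefix is /18 -> next hop BRANCH-B.

BRANCH-B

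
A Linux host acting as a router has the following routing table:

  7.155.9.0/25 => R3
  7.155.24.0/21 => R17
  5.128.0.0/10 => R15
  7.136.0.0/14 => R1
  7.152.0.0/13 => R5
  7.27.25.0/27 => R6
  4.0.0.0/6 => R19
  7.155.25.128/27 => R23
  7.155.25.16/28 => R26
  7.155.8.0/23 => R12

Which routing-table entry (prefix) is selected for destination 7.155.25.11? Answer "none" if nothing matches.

Entries matching 7.155.25.11:
  4.0.0.0/6 (4.0.0.0 - 7.255.255.255)
  7.152.0.0/13 (7.152.0.0 - 7.159.255.255)
  7.155.24.0/21 (7.155.24.0 - 7.155.31.255)
Most specific is 7.155.24.0/21.

7.155.24.0/21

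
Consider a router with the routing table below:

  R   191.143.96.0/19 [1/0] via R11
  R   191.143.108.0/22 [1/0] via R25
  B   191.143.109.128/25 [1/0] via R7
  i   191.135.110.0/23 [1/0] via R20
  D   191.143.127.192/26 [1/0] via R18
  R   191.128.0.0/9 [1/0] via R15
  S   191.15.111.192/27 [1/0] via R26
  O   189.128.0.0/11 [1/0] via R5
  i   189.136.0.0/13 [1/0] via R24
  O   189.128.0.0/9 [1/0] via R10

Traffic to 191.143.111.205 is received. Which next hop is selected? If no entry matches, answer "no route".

Routes whose prefix contains 191.143.111.205:
  191.128.0.0/9 (191.128.0.0 - 191.255.255.255) -> R15
  191.143.96.0/19 (191.143.96.0 - 191.143.127.255) -> R11
  191.143.108.0/22 (191.143.108.0 - 191.143.111.255) -> R25
More-specific entries that do NOT match:
  191.15.111.192/27 (191.15.111.192 - 191.15.111.223) does not contain 191.143.111.205
  191.143.127.192/26 (191.143.127.192 - 191.143.127.255) does not contain 191.143.111.205
  191.143.109.128/25 (191.143.109.128 - 191.143.109.255) does not contain 191.143.111.205
  191.135.110.0/23 (191.135.110.0 - 191.135.111.255) does not contain 191.143.111.205
Longest matching prefix is /22 -> next hop R25.

R25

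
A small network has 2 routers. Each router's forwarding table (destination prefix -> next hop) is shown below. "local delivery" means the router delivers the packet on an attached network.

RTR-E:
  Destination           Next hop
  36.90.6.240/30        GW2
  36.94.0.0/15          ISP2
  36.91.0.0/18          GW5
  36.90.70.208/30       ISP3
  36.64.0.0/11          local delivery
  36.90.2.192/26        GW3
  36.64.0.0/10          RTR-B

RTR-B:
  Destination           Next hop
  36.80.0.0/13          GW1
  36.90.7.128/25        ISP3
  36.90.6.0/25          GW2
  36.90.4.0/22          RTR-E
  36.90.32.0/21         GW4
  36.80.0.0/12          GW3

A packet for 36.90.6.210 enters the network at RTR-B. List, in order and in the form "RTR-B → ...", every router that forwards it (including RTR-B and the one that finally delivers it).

At RTR-B: longest match for 36.90.6.210 is 36.90.4.0/22 -> RTR-E
At RTR-E: longest match for 36.90.6.210 is 36.64.0.0/11 -> local delivery

RTR-B → RTR-E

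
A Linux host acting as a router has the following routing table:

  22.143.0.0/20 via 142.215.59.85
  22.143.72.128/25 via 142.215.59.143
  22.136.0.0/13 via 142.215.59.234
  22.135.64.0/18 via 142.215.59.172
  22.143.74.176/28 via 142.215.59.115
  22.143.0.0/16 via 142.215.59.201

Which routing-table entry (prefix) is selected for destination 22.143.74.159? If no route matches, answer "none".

Entries matching 22.143.74.159:
  22.136.0.0/13 (22.136.0.0 - 22.143.255.255)
  22.143.0.0/16 (22.143.0.0 - 22.143.255.255)
Most specific is 22.143.0.0/16.

22.143.0.0/16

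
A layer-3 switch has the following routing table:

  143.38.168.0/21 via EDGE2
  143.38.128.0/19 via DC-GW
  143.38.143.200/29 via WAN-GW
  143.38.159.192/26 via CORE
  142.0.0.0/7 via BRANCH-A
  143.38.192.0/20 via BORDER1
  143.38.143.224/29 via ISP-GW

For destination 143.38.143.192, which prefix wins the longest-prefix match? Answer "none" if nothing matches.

Entries matching 143.38.143.192:
  142.0.0.0/7 (142.0.0.0 - 143.255.255.255)
  143.38.128.0/19 (143.38.128.0 - 143.38.159.255)
Most specific is 143.38.128.0/19.

143.38.128.0/19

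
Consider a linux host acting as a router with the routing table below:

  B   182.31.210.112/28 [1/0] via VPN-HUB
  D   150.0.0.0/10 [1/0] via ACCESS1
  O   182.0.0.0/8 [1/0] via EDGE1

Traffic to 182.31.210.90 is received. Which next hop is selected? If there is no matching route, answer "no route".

Routes whose prefix contains 182.31.210.90:
  182.0.0.0/8 (182.0.0.0 - 182.255.255.255) -> EDGE1
More-specific entries that do NOT match:
  182.31.210.112/28 (182.31.210.112 - 182.31.210.127) does not contain 182.31.210.90
  150.0.0.0/10 (150.0.0.0 - 150.63.255.255) does not contain 182.31.210.90
Longest matching prefix is /8 -> next hop EDGE1.

EDGE1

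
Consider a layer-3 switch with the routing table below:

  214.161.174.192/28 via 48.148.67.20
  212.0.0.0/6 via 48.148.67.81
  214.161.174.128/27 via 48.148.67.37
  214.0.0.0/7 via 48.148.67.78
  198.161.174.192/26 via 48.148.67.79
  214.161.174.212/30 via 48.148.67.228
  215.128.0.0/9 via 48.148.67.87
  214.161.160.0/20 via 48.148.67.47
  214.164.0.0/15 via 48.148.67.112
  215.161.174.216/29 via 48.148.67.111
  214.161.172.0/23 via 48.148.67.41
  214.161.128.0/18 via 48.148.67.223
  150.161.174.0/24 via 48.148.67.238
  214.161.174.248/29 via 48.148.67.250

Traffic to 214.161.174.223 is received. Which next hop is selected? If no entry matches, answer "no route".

Routes whose prefix contains 214.161.174.223:
  212.0.0.0/6 (212.0.0.0 - 215.255.255.255) -> 48.148.67.81
  214.0.0.0/7 (214.0.0.0 - 215.255.255.255) -> 48.148.67.78
  214.161.128.0/18 (214.161.128.0 - 214.161.191.255) -> 48.148.67.223
  214.161.160.0/20 (214.161.160.0 - 214.161.175.255) -> 48.148.67.47
More-specific entries that do NOT match:
  214.161.174.212/30 (214.161.174.212 - 214.161.174.215) does not contain 214.161.174.223
  215.161.174.216/29 (215.161.174.216 - 215.161.174.223) does not contain 214.161.174.223
  214.161.174.248/29 (214.161.174.248 - 214.161.174.255) does not contain 214.161.174.223
  214.161.174.192/28 (214.161.174.192 - 214.161.174.207) does not contain 214.161.174.223
  214.161.174.128/27 (214.161.174.128 - 214.161.174.159) does not contain 214.161.174.223
  198.161.174.192/26 (198.161.174.192 - 198.161.174.255) does not contain 214.161.174.223
  150.161.174.0/24 (150.161.174.0 - 150.161.174.255) does not contain 214.161.174.223
  214.161.172.0/23 (214.161.172.0 - 214.161.173.255) does not contain 214.161.174.223
Longest matching prefix is /20 -> next hop 48.148.67.47.

48.148.67.47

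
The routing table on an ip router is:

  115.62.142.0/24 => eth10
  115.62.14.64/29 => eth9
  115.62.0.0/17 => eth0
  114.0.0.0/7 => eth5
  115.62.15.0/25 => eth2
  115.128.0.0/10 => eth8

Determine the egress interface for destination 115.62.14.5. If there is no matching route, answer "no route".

Routes whose prefix contains 115.62.14.5:
  114.0.0.0/7 (114.0.0.0 - 115.255.255.255) -> eth5
  115.62.0.0/17 (115.62.0.0 - 115.62.127.255) -> eth0
More-specific entries that do NOT match:
  115.62.14.64/29 (115.62.14.64 - 115.62.14.71) does not contain 115.62.14.5
  115.62.15.0/25 (115.62.15.0 - 115.62.15.127) does not contain 115.62.14.5
  115.62.142.0/24 (115.62.142.0 - 115.62.142.255) does not contain 115.62.14.5
Longest matching prefix is /17 -> interface eth0.

eth0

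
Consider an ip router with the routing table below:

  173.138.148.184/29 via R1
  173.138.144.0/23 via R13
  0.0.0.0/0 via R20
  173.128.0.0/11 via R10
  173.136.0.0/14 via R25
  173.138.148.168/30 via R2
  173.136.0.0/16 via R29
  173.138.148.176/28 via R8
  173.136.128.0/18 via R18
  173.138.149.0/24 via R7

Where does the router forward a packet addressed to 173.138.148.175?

R25

Routes whose prefix contains 173.138.148.175:
  0.0.0.0/0 (default, matches everything) -> R20
  173.128.0.0/11 (173.128.0.0 - 173.159.255.255) -> R10
  173.136.0.0/14 (173.136.0.0 - 173.139.255.255) -> R25
More-specific entries that do NOT match:
  173.138.148.168/30 (173.138.148.168 - 173.138.148.171) does not contain 173.138.148.175
  173.138.148.184/29 (173.138.148.184 - 173.138.148.191) does not contain 173.138.148.175
  173.138.148.176/28 (173.138.148.176 - 173.138.148.191) does not contain 173.138.148.175
  173.138.149.0/24 (173.138.149.0 - 173.138.149.255) does not contain 173.138.148.175
  173.138.144.0/23 (173.138.144.0 - 173.138.145.255) does not contain 173.138.148.175
  173.136.128.0/18 (173.136.128.0 - 173.136.191.255) does not contain 173.138.148.175
  173.136.0.0/16 (173.136.0.0 - 173.136.255.255) does not contain 173.138.148.175
Longest matching prefix is /14 -> next hop R25.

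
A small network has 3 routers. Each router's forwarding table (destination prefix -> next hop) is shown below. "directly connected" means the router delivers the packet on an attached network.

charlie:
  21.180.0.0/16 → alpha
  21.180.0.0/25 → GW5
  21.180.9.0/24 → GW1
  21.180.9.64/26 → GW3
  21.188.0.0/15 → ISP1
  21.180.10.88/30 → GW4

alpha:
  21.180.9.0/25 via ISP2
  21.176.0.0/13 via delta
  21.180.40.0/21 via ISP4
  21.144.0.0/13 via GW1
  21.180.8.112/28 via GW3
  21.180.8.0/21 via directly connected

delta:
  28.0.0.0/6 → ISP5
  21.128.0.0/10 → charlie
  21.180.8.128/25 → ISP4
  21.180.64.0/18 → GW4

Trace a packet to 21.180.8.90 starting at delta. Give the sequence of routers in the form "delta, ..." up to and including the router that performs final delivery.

delta, charlie, alpha

At delta: longest match for 21.180.8.90 is 21.128.0.0/10 -> charlie
At charlie: longest match for 21.180.8.90 is 21.180.0.0/16 -> alpha
At alpha: longest match for 21.180.8.90 is 21.180.8.0/21 -> directly connected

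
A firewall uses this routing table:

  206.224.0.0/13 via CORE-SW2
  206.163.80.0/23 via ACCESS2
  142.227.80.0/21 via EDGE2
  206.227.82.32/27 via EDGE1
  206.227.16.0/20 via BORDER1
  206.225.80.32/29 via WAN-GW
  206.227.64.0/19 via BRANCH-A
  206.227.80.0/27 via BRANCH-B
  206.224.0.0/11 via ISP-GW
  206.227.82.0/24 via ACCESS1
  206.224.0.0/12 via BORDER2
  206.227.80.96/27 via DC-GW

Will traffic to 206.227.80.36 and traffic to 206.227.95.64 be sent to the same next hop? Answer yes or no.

yes

206.227.80.36: longest match 206.227.64.0/19 -> BRANCH-A
206.227.95.64: longest match 206.227.64.0/19 -> BRANCH-A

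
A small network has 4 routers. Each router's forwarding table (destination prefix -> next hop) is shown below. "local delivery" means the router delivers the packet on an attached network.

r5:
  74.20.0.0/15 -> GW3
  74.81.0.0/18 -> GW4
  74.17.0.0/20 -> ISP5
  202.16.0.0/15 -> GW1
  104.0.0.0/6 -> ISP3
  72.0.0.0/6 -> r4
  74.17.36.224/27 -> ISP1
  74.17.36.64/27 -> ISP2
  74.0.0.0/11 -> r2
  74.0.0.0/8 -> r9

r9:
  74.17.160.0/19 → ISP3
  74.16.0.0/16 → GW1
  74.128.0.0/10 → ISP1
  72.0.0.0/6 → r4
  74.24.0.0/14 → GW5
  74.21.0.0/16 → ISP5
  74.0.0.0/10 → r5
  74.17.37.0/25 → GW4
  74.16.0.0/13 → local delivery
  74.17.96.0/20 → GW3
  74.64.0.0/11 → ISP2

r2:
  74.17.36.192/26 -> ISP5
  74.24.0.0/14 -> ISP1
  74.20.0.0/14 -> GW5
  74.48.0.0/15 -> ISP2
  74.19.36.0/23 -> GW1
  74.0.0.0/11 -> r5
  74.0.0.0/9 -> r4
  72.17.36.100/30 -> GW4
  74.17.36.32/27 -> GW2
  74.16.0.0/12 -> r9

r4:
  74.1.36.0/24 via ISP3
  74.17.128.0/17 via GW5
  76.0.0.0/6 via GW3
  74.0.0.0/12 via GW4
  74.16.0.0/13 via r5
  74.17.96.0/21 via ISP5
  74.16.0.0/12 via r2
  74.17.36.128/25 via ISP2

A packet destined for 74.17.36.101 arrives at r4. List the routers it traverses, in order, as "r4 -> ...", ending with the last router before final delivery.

r4 -> r5 -> r2 -> r9

At r4: longest match for 74.17.36.101 is 74.16.0.0/13 -> r5
At r5: longest match for 74.17.36.101 is 74.0.0.0/11 -> r2
At r2: longest match for 74.17.36.101 is 74.16.0.0/12 -> r9
At r9: longest match for 74.17.36.101 is 74.16.0.0/13 -> local delivery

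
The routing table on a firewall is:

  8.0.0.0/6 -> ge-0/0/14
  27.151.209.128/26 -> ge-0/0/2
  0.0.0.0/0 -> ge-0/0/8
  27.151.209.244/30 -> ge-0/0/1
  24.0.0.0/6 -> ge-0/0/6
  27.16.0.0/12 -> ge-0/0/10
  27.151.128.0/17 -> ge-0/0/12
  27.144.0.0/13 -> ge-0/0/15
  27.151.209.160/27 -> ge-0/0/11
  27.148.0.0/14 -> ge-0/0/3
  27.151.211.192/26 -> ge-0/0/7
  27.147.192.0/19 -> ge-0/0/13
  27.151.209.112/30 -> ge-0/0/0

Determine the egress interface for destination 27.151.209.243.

Routes whose prefix contains 27.151.209.243:
  0.0.0.0/0 (default, matches everything) -> ge-0/0/8
  24.0.0.0/6 (24.0.0.0 - 27.255.255.255) -> ge-0/0/6
  27.144.0.0/13 (27.144.0.0 - 27.151.255.255) -> ge-0/0/15
  27.148.0.0/14 (27.148.0.0 - 27.151.255.255) -> ge-0/0/3
  27.151.128.0/17 (27.151.128.0 - 27.151.255.255) -> ge-0/0/12
More-specific entries that do NOT match:
  27.151.209.244/30 (27.151.209.244 - 27.151.209.247) does not contain 27.151.209.243
  27.151.209.112/30 (27.151.209.112 - 27.151.209.115) does not contain 27.151.209.243
  27.151.209.160/27 (27.151.209.160 - 27.151.209.191) does not contain 27.151.209.243
  27.151.209.128/26 (27.151.209.128 - 27.151.209.191) does not contain 27.151.209.243
  27.151.211.192/26 (27.151.211.192 - 27.151.211.255) does not contain 27.151.209.243
  27.147.192.0/19 (27.147.192.0 - 27.147.223.255) does not contain 27.151.209.243
Longest matching prefix is /17 -> interface ge-0/0/12.

ge-0/0/12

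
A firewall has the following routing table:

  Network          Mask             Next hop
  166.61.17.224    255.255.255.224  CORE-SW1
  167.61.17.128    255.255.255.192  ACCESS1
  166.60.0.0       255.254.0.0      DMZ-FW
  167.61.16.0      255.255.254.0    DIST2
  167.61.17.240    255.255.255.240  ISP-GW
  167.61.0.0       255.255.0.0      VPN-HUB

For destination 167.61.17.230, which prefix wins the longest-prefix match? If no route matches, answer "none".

167.61.16.0/23

Entries matching 167.61.17.230:
  167.61.0.0/16 (167.61.0.0 - 167.61.255.255)
  167.61.16.0/23 (167.61.16.0 - 167.61.17.255)
Most specific is 167.61.16.0/23.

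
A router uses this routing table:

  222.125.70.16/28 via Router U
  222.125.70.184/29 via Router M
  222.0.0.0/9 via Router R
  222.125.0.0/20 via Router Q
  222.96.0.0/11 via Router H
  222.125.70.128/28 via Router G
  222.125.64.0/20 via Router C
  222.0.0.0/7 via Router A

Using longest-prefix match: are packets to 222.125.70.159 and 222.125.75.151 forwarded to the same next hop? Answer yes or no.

yes

222.125.70.159: longest match 222.125.64.0/20 -> Router C
222.125.75.151: longest match 222.125.64.0/20 -> Router C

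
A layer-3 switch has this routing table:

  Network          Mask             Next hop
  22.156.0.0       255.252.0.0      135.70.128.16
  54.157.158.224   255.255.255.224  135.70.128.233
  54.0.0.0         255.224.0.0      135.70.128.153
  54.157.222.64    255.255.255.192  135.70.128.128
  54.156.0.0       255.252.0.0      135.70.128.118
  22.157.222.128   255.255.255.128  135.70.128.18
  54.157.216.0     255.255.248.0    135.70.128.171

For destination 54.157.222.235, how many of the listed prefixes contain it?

Prefixes containing 54.157.222.235:
  54.156.0.0/14 (54.156.0.0 - 54.159.255.255)
  54.157.216.0/21 (54.157.216.0 - 54.157.223.255)
Total matching entries: 2.

2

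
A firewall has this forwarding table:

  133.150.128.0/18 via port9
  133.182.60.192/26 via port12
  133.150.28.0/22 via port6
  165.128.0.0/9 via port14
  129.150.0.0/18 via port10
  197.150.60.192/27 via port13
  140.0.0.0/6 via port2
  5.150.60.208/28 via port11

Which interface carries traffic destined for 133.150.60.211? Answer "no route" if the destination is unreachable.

No entry's prefix contains 133.150.60.211; there is no default route.

no route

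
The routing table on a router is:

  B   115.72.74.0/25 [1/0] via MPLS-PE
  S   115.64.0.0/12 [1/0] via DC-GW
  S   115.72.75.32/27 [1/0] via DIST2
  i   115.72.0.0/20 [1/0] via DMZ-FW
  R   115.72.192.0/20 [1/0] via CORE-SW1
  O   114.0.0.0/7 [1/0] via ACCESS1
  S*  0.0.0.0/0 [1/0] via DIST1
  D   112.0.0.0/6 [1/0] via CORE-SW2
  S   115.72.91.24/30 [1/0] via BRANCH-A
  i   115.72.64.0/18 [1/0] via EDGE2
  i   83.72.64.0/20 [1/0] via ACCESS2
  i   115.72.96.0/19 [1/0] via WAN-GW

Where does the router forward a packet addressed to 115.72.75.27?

Routes whose prefix contains 115.72.75.27:
  0.0.0.0/0 (default, matches everything) -> DIST1
  112.0.0.0/6 (112.0.0.0 - 115.255.255.255) -> CORE-SW2
  114.0.0.0/7 (114.0.0.0 - 115.255.255.255) -> ACCESS1
  115.64.0.0/12 (115.64.0.0 - 115.79.255.255) -> DC-GW
  115.72.64.0/18 (115.72.64.0 - 115.72.127.255) -> EDGE2
More-specific entries that do NOT match:
  115.72.91.24/30 (115.72.91.24 - 115.72.91.27) does not contain 115.72.75.27
  115.72.75.32/27 (115.72.75.32 - 115.72.75.63) does not contain 115.72.75.27
  115.72.74.0/25 (115.72.74.0 - 115.72.74.127) does not contain 115.72.75.27
  115.72.0.0/20 (115.72.0.0 - 115.72.15.255) does not contain 115.72.75.27
  115.72.192.0/20 (115.72.192.0 - 115.72.207.255) does not contain 115.72.75.27
  83.72.64.0/20 (83.72.64.0 - 83.72.79.255) does not contain 115.72.75.27
  115.72.96.0/19 (115.72.96.0 - 115.72.127.255) does not contain 115.72.75.27
Longest matching prefix is /18 -> next hop EDGE2.

EDGE2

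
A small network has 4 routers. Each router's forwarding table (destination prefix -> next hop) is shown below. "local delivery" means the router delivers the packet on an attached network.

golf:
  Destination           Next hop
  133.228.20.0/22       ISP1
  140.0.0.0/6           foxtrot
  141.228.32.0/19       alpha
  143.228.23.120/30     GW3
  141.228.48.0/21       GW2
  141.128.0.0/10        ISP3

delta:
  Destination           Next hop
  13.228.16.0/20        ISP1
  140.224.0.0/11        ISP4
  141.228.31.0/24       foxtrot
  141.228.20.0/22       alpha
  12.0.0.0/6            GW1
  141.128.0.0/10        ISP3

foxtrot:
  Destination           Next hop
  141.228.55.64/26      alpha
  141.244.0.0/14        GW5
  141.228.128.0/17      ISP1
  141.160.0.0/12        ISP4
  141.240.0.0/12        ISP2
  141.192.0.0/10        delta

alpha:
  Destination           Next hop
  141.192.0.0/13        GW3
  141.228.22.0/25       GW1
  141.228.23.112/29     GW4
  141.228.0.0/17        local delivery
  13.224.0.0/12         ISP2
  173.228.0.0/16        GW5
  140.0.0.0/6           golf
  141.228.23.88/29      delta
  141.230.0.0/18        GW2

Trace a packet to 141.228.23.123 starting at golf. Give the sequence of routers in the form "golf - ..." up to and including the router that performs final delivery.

golf - foxtrot - delta - alpha

At golf: longest match for 141.228.23.123 is 140.0.0.0/6 -> foxtrot
At foxtrot: longest match for 141.228.23.123 is 141.192.0.0/10 -> delta
At delta: longest match for 141.228.23.123 is 141.228.20.0/22 -> alpha
At alpha: longest match for 141.228.23.123 is 141.228.0.0/17 -> local delivery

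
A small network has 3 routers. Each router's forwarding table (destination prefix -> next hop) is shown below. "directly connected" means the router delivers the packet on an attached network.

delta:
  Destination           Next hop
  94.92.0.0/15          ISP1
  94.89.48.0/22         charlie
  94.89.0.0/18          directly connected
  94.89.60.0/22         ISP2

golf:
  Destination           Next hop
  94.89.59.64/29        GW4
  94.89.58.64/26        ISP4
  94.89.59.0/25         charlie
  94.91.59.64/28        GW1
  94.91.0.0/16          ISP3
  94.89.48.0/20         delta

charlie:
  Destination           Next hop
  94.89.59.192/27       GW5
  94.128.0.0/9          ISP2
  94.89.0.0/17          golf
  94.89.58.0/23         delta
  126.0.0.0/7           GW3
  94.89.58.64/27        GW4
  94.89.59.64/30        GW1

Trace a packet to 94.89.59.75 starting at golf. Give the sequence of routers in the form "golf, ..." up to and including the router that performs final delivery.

golf, charlie, delta

At golf: longest match for 94.89.59.75 is 94.89.59.0/25 -> charlie
At charlie: longest match for 94.89.59.75 is 94.89.58.0/23 -> delta
At delta: longest match for 94.89.59.75 is 94.89.0.0/18 -> directly connected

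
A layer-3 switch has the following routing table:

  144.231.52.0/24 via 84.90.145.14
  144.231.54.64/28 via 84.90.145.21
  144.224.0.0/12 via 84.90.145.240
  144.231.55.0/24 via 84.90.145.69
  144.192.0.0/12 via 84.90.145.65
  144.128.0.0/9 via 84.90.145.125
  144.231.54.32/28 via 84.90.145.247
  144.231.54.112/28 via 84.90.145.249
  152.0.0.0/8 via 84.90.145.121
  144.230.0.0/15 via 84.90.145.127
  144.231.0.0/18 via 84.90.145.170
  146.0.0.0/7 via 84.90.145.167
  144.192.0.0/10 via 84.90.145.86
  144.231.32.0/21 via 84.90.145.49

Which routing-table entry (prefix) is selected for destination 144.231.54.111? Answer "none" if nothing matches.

144.231.0.0/18

Entries matching 144.231.54.111:
  144.128.0.0/9 (144.128.0.0 - 144.255.255.255)
  144.192.0.0/10 (144.192.0.0 - 144.255.255.255)
  144.224.0.0/12 (144.224.0.0 - 144.239.255.255)
  144.230.0.0/15 (144.230.0.0 - 144.231.255.255)
  144.231.0.0/18 (144.231.0.0 - 144.231.63.255)
Most specific is 144.231.0.0/18.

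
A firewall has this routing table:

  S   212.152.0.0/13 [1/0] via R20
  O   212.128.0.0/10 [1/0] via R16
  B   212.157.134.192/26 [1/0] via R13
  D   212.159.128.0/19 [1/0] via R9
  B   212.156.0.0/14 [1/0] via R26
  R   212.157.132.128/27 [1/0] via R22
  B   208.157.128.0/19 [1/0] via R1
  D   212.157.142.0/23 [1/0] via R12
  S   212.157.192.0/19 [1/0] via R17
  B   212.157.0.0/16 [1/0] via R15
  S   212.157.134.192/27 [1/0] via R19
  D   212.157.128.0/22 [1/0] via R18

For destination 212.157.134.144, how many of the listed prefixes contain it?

4

Prefixes containing 212.157.134.144:
  212.128.0.0/10 (212.128.0.0 - 212.191.255.255)
  212.152.0.0/13 (212.152.0.0 - 212.159.255.255)
  212.156.0.0/14 (212.156.0.0 - 212.159.255.255)
  212.157.0.0/16 (212.157.0.0 - 212.157.255.255)
Total matching entries: 4.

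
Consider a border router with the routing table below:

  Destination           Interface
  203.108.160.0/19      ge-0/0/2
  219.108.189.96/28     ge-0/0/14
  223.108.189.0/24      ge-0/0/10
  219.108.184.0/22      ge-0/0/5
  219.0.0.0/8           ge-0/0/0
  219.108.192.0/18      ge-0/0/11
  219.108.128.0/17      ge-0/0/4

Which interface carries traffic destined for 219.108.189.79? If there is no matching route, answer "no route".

Routes whose prefix contains 219.108.189.79:
  219.0.0.0/8 (219.0.0.0 - 219.255.255.255) -> ge-0/0/0
  219.108.128.0/17 (219.108.128.0 - 219.108.255.255) -> ge-0/0/4
More-specific entries that do NOT match:
  219.108.189.96/28 (219.108.189.96 - 219.108.189.111) does not contain 219.108.189.79
  223.108.189.0/24 (223.108.189.0 - 223.108.189.255) does not contain 219.108.189.79
  219.108.184.0/22 (219.108.184.0 - 219.108.187.255) does not contain 219.108.189.79
  203.108.160.0/19 (203.108.160.0 - 203.108.191.255) does not contain 219.108.189.79
  219.108.192.0/18 (219.108.192.0 - 219.108.255.255) does not contain 219.108.189.79
Longest matching prefix is /17 -> interface ge-0/0/4.

ge-0/0/4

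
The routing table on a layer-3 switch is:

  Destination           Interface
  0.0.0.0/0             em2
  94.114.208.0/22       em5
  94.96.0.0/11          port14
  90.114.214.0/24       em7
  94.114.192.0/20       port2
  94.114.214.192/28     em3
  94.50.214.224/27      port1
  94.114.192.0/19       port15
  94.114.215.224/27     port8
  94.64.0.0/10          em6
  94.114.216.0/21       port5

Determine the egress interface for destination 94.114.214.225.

Routes whose prefix contains 94.114.214.225:
  0.0.0.0/0 (default, matches everything) -> em2
  94.64.0.0/10 (94.64.0.0 - 94.127.255.255) -> em6
  94.96.0.0/11 (94.96.0.0 - 94.127.255.255) -> port14
  94.114.192.0/19 (94.114.192.0 - 94.114.223.255) -> port15
More-specific entries that do NOT match:
  94.114.214.192/28 (94.114.214.192 - 94.114.214.207) does not contain 94.114.214.225
  94.50.214.224/27 (94.50.214.224 - 94.50.214.255) does not contain 94.114.214.225
  94.114.215.224/27 (94.114.215.224 - 94.114.215.255) does not contain 94.114.214.225
  90.114.214.0/24 (90.114.214.0 - 90.114.214.255) does not contain 94.114.214.225
  94.114.208.0/22 (94.114.208.0 - 94.114.211.255) does not contain 94.114.214.225
  94.114.216.0/21 (94.114.216.0 - 94.114.223.255) does not contain 94.114.214.225
  94.114.192.0/20 (94.114.192.0 - 94.114.207.255) does not contain 94.114.214.225
Longest matching prefix is /19 -> interface port15.

port15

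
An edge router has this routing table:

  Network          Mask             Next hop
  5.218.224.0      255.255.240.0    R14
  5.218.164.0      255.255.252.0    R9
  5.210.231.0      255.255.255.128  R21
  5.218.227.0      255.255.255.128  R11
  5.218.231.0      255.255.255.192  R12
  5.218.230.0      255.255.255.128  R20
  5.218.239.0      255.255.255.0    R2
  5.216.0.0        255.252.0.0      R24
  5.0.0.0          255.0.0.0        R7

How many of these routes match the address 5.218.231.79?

3

Prefixes containing 5.218.231.79:
  5.0.0.0/8 (5.0.0.0 - 5.255.255.255)
  5.216.0.0/14 (5.216.0.0 - 5.219.255.255)
  5.218.224.0/20 (5.218.224.0 - 5.218.239.255)
Total matching entries: 3.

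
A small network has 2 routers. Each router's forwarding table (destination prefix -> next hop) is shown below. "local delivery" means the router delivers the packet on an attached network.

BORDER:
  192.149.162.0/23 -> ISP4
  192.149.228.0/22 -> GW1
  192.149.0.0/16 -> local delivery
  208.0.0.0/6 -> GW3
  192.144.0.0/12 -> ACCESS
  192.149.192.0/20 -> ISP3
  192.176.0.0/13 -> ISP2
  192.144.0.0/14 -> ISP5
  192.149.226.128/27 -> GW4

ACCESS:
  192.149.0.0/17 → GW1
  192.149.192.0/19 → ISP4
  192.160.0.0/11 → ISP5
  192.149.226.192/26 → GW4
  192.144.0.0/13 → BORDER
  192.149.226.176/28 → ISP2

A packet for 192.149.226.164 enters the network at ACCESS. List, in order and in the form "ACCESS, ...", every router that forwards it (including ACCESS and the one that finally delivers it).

ACCESS, BORDER

At ACCESS: longest match for 192.149.226.164 is 192.144.0.0/13 -> BORDER
At BORDER: longest match for 192.149.226.164 is 192.149.0.0/16 -> local delivery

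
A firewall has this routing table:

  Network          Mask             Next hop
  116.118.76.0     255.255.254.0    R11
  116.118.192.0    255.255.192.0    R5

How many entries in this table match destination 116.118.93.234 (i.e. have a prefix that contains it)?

0

No listed prefix contains 116.118.93.234.
Total matching entries: 0.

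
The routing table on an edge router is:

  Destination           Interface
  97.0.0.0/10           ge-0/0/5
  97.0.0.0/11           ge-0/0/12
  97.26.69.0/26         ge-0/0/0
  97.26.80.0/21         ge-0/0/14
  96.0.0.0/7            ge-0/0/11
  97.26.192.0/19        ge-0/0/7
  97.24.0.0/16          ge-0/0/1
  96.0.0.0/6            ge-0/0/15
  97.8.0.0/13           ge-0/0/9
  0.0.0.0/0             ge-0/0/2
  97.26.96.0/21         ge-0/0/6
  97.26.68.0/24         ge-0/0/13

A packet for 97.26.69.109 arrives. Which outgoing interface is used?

ge-0/0/12

Routes whose prefix contains 97.26.69.109:
  0.0.0.0/0 (default, matches everything) -> ge-0/0/2
  96.0.0.0/6 (96.0.0.0 - 99.255.255.255) -> ge-0/0/15
  96.0.0.0/7 (96.0.0.0 - 97.255.255.255) -> ge-0/0/11
  97.0.0.0/10 (97.0.0.0 - 97.63.255.255) -> ge-0/0/5
  97.0.0.0/11 (97.0.0.0 - 97.31.255.255) -> ge-0/0/12
More-specific entries that do NOT match:
  97.26.69.0/26 (97.26.69.0 - 97.26.69.63) does not contain 97.26.69.109
  97.26.68.0/24 (97.26.68.0 - 97.26.68.255) does not contain 97.26.69.109
  97.26.80.0/21 (97.26.80.0 - 97.26.87.255) does not contain 97.26.69.109
  97.26.96.0/21 (97.26.96.0 - 97.26.103.255) does not contain 97.26.69.109
  97.26.192.0/19 (97.26.192.0 - 97.26.223.255) does not contain 97.26.69.109
  97.24.0.0/16 (97.24.0.0 - 97.24.255.255) does not contain 97.26.69.109
  97.8.0.0/13 (97.8.0.0 - 97.15.255.255) does not contain 97.26.69.109
Longest matching prefix is /11 -> interface ge-0/0/12.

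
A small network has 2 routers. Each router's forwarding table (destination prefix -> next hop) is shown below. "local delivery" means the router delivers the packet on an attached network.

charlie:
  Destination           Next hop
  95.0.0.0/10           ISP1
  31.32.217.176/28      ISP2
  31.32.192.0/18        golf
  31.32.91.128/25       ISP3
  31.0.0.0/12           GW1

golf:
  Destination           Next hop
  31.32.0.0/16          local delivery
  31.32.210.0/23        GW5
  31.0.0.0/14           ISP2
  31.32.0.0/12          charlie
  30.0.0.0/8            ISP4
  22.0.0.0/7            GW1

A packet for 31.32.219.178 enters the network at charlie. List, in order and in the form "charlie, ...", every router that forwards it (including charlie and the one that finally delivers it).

At charlie: longest match for 31.32.219.178 is 31.32.192.0/18 -> golf
At golf: longest match for 31.32.219.178 is 31.32.0.0/16 -> local delivery

charlie, golf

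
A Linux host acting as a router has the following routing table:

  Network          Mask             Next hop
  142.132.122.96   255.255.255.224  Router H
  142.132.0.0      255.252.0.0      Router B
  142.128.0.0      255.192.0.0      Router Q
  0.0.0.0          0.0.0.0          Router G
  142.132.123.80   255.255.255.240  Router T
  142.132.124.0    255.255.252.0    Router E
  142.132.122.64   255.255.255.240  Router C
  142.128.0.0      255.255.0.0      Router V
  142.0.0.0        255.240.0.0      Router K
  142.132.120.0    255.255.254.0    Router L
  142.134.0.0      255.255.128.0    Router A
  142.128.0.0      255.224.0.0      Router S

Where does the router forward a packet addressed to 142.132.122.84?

Routes whose prefix contains 142.132.122.84:
  0.0.0.0/0 (default, matches everything) -> Router G
  142.128.0.0/10 (142.128.0.0 - 142.191.255.255) -> Router Q
  142.128.0.0/11 (142.128.0.0 - 142.159.255.255) -> Router S
  142.132.0.0/14 (142.132.0.0 - 142.135.255.255) -> Router B
More-specific entries that do NOT match:
  142.132.123.80/28 (142.132.123.80 - 142.132.123.95) does not contain 142.132.122.84
  142.132.122.64/28 (142.132.122.64 - 142.132.122.79) does not contain 142.132.122.84
  142.132.122.96/27 (142.132.122.96 - 142.132.122.127) does not contain 142.132.122.84
  142.132.120.0/23 (142.132.120.0 - 142.132.121.255) does not contain 142.132.122.84
  142.132.124.0/22 (142.132.124.0 - 142.132.127.255) does not contain 142.132.122.84
  142.134.0.0/17 (142.134.0.0 - 142.134.127.255) does not contain 142.132.122.84
  142.128.0.0/16 (142.128.0.0 - 142.128.255.255) does not contain 142.132.122.84
Longest matching prefix is /14 -> next hop Router B.

Router B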